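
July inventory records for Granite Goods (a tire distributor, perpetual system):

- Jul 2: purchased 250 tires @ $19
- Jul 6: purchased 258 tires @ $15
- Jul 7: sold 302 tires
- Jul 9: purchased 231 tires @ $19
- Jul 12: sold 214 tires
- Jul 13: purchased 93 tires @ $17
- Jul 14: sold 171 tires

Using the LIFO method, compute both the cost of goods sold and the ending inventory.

COGS = $11,835; ending inventory = $2,755

Jul 7, 302 sold [LIFO — newest first]: 258 @ $15 + 44 @ $19 = $4,706
Jul 12, 214 sold [LIFO — newest first]: 214 @ $19 = $4,066
Jul 14, 171 sold [LIFO — newest first]: 93 @ $17 + 17 @ $19 + 61 @ $19 = $3,063
Total COGS = $4,706 + $4,066 + $3,063 = $11,835
Ending inventory: 145 @ $19 = $2,755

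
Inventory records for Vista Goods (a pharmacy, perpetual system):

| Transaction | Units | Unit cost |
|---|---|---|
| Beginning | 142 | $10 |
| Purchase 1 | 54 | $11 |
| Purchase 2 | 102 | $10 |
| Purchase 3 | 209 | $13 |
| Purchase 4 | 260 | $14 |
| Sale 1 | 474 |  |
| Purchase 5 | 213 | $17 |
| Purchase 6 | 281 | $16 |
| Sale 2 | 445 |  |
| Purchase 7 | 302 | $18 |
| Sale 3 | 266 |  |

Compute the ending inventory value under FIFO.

Ending inventory = $6,652

Sale 1 (474) [FIFO — oldest first]: 142 @ $10 + 54 @ $11 + 102 @ $10 + 176 @ $13 = $5,322
Sale 2 (445) [FIFO — oldest first]: 33 @ $13 + 260 @ $14 + 152 @ $17 = $6,653
Sale 3 (266) [FIFO — oldest first]: 61 @ $17 + 205 @ $16 = $4,317
Total COGS = $5,322 + $6,653 + $4,317 = $16,292
Ending inventory: 76 @ $16 + 302 @ $18 = $6,652
Check: goods available $22,944 = COGS $16,292 + ending $6,652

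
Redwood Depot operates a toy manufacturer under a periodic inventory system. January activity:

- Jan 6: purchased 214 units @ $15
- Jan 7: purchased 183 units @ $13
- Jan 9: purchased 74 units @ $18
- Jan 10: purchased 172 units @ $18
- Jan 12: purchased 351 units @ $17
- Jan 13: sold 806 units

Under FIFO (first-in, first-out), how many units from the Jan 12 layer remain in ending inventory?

Jan 13, 806 sold [FIFO — oldest first]: 214 @ $15 + 183 @ $13 + 74 @ $18 + 172 @ $18 + 163 @ $17 = $12,788
Ending inventory: 188 @ $17 = $3,196

188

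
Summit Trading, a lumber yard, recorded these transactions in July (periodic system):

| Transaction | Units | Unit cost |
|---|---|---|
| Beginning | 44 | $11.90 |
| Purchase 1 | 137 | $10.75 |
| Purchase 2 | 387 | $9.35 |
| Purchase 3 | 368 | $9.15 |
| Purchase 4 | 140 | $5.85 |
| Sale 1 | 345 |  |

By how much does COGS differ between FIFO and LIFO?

$835.00

FIFO COGS: 44 @ $11.90 + 137 @ $10.75 + 164 @ $9.35 = $3,529.75
LIFO COGS: 140 @ $5.85 + 205 @ $9.15 = $2,694.75
Difference = |$3,529.75 − $2,694.75| = $835.00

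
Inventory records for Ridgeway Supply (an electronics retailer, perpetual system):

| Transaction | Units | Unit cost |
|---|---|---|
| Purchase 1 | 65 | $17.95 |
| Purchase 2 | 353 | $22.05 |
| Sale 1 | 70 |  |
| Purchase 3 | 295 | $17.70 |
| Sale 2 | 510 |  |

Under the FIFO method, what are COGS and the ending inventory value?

Sale 1 (70) [FIFO — oldest first]: 65 @ $17.95 + 5 @ $22.05 = $1,277.00
Sale 2 (510) [FIFO — oldest first]: 348 @ $22.05 + 162 @ $17.70 = $10,540.80
Total COGS = $1,277.00 + $10,540.80 = $11,817.80
Ending inventory: 133 @ $17.70 = $2,354.10

COGS = $11,817.80; ending inventory = $2,354.10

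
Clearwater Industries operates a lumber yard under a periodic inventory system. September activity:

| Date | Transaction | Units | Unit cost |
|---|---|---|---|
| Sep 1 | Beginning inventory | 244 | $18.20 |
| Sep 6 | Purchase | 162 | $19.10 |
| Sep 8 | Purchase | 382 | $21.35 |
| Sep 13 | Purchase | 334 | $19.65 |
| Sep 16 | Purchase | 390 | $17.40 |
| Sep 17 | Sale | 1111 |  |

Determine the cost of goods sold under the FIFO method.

Sep 17, 1111 sold [FIFO — oldest first]: 244 @ $18.20 + 162 @ $19.10 + 382 @ $21.35 + 323 @ $19.65 = $22,037.65
Ending inventory: 11 @ $19.65 + 390 @ $17.40 = $7,002.15
Check: goods available $29,039.80 = COGS $22,037.65 + ending $7,002.15

COGS = $22,037.65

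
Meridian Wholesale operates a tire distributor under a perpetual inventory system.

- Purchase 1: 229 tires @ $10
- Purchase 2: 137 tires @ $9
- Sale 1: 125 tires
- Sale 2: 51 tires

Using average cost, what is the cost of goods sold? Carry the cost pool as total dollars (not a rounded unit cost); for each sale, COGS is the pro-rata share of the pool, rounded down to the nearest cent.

After Purchase 1: 229 on hand, pool $2,290.00 (≈ $10.0000 each)
After Purchase 2: 366 on hand, pool $3,523.00 (≈ $9.6257 each)
Sale 1, sell 125: 125/366 × $3,523.00 → $1,203.21
Sale 2, sell 51: 51/241 × $2,319.79 → $490.90
Total COGS = $1,203.21 + $490.90 = $1,694.11
Ending inventory (cost pool remaining) = $1,828.89

COGS = $1,694.11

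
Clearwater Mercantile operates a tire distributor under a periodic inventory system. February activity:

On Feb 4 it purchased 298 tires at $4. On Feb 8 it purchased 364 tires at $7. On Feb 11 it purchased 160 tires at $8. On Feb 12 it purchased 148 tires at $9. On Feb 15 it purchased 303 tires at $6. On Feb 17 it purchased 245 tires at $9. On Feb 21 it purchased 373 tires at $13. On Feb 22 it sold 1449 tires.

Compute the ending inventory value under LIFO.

Ending inventory = $2,200

Feb 22, 1449 sold [LIFO — newest first]: 373 @ $13 + 245 @ $9 + 303 @ $6 + 148 @ $9 + 160 @ $8 + 220 @ $7 = $13,024
Ending inventory: 298 @ $4 + 144 @ $7 = $2,200
Check: goods available $15,224 = COGS $13,024 + ending $2,200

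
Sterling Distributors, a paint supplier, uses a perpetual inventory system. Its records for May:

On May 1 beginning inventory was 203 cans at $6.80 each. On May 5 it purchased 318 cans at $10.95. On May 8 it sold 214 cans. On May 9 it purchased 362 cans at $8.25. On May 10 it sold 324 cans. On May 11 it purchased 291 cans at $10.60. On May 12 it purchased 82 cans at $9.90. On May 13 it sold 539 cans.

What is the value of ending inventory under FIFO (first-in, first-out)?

Ending inventory = $1,840.00

May 8, 214 sold [FIFO — oldest first]: 203 @ $6.80 + 11 @ $10.95 = $1,500.85
May 10, 324 sold [FIFO — oldest first]: 307 @ $10.95 + 17 @ $8.25 = $3,501.90
May 13, 539 sold [FIFO — oldest first]: 345 @ $8.25 + 194 @ $10.60 = $4,902.65
Total COGS = $1,500.85 + $3,501.90 + $4,902.65 = $9,905.40
Ending inventory: 97 @ $10.60 + 82 @ $9.90 = $1,840.00
Check: goods available $11,745.40 = COGS $9,905.40 + ending $1,840.00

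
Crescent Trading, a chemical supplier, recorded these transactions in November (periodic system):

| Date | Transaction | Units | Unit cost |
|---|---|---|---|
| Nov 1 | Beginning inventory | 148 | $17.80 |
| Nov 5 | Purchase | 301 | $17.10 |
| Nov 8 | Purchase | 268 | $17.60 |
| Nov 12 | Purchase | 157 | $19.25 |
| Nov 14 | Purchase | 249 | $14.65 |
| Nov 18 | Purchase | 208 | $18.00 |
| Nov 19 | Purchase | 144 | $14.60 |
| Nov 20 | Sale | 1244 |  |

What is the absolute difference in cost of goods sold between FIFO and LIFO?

$385.30

FIFO COGS: 148 @ $17.80 + 301 @ $17.10 + 268 @ $17.60 + 157 @ $19.25 + 249 @ $14.65 + 121 @ $18.00 = $21,346.40
LIFO COGS: 144 @ $14.60 + 208 @ $18.00 + 249 @ $14.65 + 157 @ $19.25 + 268 @ $17.60 + 218 @ $17.10 = $20,961.10
Difference = |$21,346.40 − $20,961.10| = $385.30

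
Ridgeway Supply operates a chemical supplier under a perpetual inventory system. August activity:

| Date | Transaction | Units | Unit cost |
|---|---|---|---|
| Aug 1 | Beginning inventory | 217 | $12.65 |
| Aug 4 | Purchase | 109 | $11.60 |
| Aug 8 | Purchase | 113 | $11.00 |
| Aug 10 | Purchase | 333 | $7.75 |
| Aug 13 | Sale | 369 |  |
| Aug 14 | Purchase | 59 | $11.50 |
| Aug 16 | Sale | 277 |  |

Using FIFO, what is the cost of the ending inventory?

Ending inventory = $1,655.00

Aug 13, 369 sold [FIFO — oldest first]: 217 @ $12.65 + 109 @ $11.60 + 43 @ $11.00 = $4,482.45
Aug 16, 277 sold [FIFO — oldest first]: 70 @ $11.00 + 207 @ $7.75 = $2,374.25
Total COGS = $4,482.45 + $2,374.25 = $6,856.70
Ending inventory: 126 @ $7.75 + 59 @ $11.50 = $1,655.00
Check: goods available $8,511.70 = COGS $6,856.70 + ending $1,655.00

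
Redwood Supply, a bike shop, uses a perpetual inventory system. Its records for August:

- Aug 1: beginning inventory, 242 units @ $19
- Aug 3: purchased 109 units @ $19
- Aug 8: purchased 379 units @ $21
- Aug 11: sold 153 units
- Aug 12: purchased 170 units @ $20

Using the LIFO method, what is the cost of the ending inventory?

Aug 11, 153 sold [LIFO — newest first]: 153 @ $21 = $3,213
Ending inventory: 242 @ $19 + 109 @ $19 + 226 @ $21 + 170 @ $20 = $14,815

Ending inventory = $14,815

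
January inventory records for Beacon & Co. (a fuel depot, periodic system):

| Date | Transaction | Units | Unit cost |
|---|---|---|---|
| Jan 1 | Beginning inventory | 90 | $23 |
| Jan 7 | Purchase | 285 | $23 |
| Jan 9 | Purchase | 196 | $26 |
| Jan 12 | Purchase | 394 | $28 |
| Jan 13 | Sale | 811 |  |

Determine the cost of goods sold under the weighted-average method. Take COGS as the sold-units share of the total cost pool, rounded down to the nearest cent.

COGS = $20,802.78

Jan 13, sell 811: 811/965 × $24,753.00 → $20,802.78
Ending inventory (cost pool remaining) = $3,950.22
Check: goods available $24,753.00 = COGS $20,802.78 + ending $3,950.22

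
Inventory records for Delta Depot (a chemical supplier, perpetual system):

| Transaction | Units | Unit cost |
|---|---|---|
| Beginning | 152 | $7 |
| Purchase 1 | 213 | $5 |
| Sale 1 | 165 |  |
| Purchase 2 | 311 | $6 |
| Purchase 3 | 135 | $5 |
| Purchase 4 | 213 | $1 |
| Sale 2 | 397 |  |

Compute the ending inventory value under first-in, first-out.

Sale 1 (165) [FIFO — oldest first]: 152 @ $7 + 13 @ $5 = $1,129
Sale 2 (397) [FIFO — oldest first]: 200 @ $5 + 197 @ $6 = $2,182
Total COGS = $1,129 + $2,182 = $3,311
Ending inventory: 114 @ $6 + 135 @ $5 + 213 @ $1 = $1,572

Ending inventory = $1,572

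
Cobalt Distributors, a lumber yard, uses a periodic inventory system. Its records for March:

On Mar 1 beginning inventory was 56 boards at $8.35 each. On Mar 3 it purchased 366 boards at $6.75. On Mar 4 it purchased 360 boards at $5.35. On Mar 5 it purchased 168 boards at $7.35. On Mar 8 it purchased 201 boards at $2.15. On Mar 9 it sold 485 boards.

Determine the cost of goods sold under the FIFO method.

COGS = $3,275.15

Mar 9, 485 sold [FIFO — oldest first]: 56 @ $8.35 + 366 @ $6.75 + 63 @ $5.35 = $3,275.15
Ending inventory: 297 @ $5.35 + 168 @ $7.35 + 201 @ $2.15 = $3,255.90
Check: goods available $6,531.05 = COGS $3,275.15 + ending $3,255.90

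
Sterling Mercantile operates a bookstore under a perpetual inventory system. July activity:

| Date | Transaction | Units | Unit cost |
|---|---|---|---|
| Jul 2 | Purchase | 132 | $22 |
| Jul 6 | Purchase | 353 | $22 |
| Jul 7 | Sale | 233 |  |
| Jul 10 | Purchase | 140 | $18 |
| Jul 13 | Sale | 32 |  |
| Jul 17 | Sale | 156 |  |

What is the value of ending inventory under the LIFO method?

Ending inventory = $4,488

Jul 7, 233 sold [LIFO — newest first]: 233 @ $22 = $5,126
Jul 13, 32 sold [LIFO — newest first]: 32 @ $18 = $576
Jul 17, 156 sold [LIFO — newest first]: 108 @ $18 + 48 @ $22 = $3,000
Total COGS = $5,126 + $576 + $3,000 = $8,702
Ending inventory: 132 @ $22 + 72 @ $22 = $4,488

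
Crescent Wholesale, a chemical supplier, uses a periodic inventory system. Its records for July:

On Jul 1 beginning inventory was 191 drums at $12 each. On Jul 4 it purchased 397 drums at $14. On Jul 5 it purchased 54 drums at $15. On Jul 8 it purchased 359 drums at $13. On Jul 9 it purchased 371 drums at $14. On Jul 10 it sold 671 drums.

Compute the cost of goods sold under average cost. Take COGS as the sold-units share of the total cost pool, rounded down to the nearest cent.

Jul 10, sell 671: 671/1372 × $18,521.00 → $9,058.01
Ending inventory (cost pool remaining) = $9,462.99

COGS = $9,058.01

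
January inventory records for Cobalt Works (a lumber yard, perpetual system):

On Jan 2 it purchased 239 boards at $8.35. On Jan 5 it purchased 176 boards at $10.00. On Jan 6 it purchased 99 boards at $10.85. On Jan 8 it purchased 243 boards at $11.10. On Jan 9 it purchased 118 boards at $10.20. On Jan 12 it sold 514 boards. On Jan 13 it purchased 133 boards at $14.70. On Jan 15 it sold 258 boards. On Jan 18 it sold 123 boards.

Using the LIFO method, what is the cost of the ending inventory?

Ending inventory = $943.55

Jan 12, 514 sold [LIFO — newest first]: 118 @ $10.20 + 243 @ $11.10 + 99 @ $10.85 + 54 @ $10.00 = $5,515.05
Jan 15, 258 sold [LIFO — newest first]: 133 @ $14.70 + 122 @ $10.00 + 3 @ $8.35 = $3,200.15
Jan 18, 123 sold [LIFO — newest first]: 123 @ $8.35 = $1,027.05
Total COGS = $5,515.05 + $3,200.15 + $1,027.05 = $9,742.25
Ending inventory: 113 @ $8.35 = $943.55
Check: goods available $10,685.80 = COGS $9,742.25 + ending $943.55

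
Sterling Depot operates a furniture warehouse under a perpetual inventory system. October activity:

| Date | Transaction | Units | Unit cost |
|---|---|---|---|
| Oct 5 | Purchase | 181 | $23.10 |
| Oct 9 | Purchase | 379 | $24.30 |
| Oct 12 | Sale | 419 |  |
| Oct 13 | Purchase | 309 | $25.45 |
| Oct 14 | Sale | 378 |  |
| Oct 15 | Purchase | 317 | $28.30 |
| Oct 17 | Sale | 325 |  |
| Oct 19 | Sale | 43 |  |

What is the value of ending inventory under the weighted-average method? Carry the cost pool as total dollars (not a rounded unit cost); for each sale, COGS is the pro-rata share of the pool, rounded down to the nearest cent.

After Oct 5: 181 on hand, pool $4,181.10 (≈ $23.1000 each)
After Oct 9: 560 on hand, pool $13,390.80 (≈ $23.9121 each)
Oct 12, sell 419: 419/560 × $13,390.80 → $10,019.18
After Oct 13: 450 on hand, pool $11,235.67 (≈ $24.9682 each)
Oct 14, sell 378: 378/450 × $11,235.67 → $9,437.96
After Oct 15: 389 on hand, pool $10,768.81 (≈ $27.6833 each)
Oct 17, sell 325: 325/389 × $10,768.81 → $8,997.07
Oct 19, sell 43: 43/64 × $1,771.74 → $1,190.38
Total COGS = $10,019.18 + $9,437.96 + $8,997.07 + $1,190.38 = $29,644.59
Ending inventory (cost pool remaining) = $581.36
Check: goods available $30,225.95 = COGS $29,644.59 + ending $581.36

Ending inventory = $581.36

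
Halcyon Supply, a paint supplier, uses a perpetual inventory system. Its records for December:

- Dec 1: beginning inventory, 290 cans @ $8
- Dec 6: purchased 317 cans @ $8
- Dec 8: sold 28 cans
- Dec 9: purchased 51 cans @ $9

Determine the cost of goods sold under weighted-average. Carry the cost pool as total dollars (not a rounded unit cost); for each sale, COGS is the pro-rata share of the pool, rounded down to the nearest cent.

COGS = $224.00

After Dec 1: 290 on hand, pool $2,320.00 (≈ $8.0000 each)
After Dec 6: 607 on hand, pool $4,856.00 (≈ $8.0000 each)
Dec 8, sell 28: 28/607 × $4,856.00 → $224.00
After Dec 9: 630 on hand, pool $5,091.00 (≈ $8.0810 each)
Ending inventory (cost pool remaining) = $5,091.00
Check: goods available $5,315.00 = COGS $224.00 + ending $5,091.00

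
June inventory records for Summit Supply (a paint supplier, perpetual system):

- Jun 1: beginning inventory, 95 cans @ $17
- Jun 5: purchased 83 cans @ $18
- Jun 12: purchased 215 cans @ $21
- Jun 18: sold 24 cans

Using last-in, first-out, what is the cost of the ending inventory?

Ending inventory = $7,120

Jun 18, 24 sold [LIFO — newest first]: 24 @ $21 = $504
Ending inventory: 95 @ $17 + 83 @ $18 + 191 @ $21 = $7,120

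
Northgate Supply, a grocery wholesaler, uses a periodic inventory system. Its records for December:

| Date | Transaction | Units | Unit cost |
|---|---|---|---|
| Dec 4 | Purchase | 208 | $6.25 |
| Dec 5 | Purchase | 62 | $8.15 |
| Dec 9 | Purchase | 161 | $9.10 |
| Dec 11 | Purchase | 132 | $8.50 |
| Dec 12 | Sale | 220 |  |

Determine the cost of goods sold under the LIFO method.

Dec 12, 220 sold [LIFO — newest first]: 132 @ $8.50 + 88 @ $9.10 = $1,922.80
Ending inventory: 208 @ $6.25 + 62 @ $8.15 + 73 @ $9.10 = $2,469.60

COGS = $1,922.80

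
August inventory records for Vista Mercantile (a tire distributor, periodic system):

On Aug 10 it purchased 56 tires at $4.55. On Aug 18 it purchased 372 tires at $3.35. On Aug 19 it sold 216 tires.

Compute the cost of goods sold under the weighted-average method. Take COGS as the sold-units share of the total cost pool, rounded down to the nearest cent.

Aug 19, sell 216: 216/428 × $1,501.00 → $757.51
Ending inventory (cost pool remaining) = $743.49

COGS = $757.51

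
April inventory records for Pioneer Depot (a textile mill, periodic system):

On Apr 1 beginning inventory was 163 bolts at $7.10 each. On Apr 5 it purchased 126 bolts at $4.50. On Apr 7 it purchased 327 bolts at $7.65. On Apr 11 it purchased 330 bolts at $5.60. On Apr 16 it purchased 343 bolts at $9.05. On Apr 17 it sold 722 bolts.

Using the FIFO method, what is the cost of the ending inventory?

Ending inventory = $4,358.55

Apr 17, 722 sold [FIFO — oldest first]: 163 @ $7.10 + 126 @ $4.50 + 327 @ $7.65 + 106 @ $5.60 = $4,819.45
Ending inventory: 224 @ $5.60 + 343 @ $9.05 = $4,358.55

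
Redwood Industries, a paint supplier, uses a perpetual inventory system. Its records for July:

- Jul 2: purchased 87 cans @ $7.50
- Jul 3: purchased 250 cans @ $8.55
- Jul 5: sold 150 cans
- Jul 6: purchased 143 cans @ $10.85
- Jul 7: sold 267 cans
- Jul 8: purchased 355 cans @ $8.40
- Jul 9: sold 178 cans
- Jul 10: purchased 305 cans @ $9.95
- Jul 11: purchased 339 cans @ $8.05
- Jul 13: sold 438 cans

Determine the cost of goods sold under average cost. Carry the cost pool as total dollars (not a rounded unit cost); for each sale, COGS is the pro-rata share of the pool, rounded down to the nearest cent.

COGS = $9,144.07

After Jul 2: 87 on hand, pool $652.50 (≈ $7.5000 each)
After Jul 3: 337 on hand, pool $2,790.00 (≈ $8.2789 each)
Jul 5, sell 150: 150/337 × $2,790.00 → $1,241.83
After Jul 6: 330 on hand, pool $3,099.72 (≈ $9.3931 each)
Jul 7, sell 267: 267/330 × $3,099.72 → $2,507.95
After Jul 8: 418 on hand, pool $3,573.77 (≈ $8.5497 each)
Jul 9, sell 178: 178/418 × $3,573.77 → $1,521.84
After Jul 10: 545 on hand, pool $5,086.68 (≈ $9.3334 each)
After Jul 11: 884 on hand, pool $7,815.63 (≈ $8.8412 each)
Jul 13, sell 438: 438/884 × $7,815.63 → $3,872.45
Total COGS = $1,241.83 + $2,507.95 + $1,521.84 + $3,872.45 = $9,144.07
Ending inventory (cost pool remaining) = $3,943.18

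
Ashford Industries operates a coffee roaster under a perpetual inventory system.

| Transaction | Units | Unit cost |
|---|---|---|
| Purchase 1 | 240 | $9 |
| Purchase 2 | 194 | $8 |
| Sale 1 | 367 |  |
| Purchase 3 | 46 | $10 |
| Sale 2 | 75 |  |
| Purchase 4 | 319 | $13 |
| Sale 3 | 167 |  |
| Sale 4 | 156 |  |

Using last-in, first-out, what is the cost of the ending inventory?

Sale 1 (367) [LIFO — newest first]: 194 @ $8 + 173 @ $9 = $3,109
Sale 2 (75) [LIFO — newest first]: 46 @ $10 + 29 @ $9 = $721
Sale 3 (167) [LIFO — newest first]: 167 @ $13 = $2,171
Sale 4 (156) [LIFO — newest first]: 152 @ $13 + 4 @ $9 = $2,012
Total COGS = $3,109 + $721 + $2,171 + $2,012 = $8,013
Ending inventory: 34 @ $9 = $306
Check: goods available $8,319 = COGS $8,013 + ending $306

Ending inventory = $306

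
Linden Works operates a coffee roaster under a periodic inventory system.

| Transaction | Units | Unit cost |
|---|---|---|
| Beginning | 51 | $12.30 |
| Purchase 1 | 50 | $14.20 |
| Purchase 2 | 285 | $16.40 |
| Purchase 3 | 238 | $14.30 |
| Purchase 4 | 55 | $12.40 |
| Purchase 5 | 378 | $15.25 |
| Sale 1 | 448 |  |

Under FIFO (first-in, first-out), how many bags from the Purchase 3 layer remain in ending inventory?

176

Sale 1 (448) [FIFO — oldest first]: 51 @ $12.30 + 50 @ $14.20 + 285 @ $16.40 + 62 @ $14.30 = $6,897.90
Ending inventory: 176 @ $14.30 + 55 @ $12.40 + 378 @ $15.25 = $8,963.30
Check: goods available $15,861.20 = COGS $6,897.90 + ending $8,963.30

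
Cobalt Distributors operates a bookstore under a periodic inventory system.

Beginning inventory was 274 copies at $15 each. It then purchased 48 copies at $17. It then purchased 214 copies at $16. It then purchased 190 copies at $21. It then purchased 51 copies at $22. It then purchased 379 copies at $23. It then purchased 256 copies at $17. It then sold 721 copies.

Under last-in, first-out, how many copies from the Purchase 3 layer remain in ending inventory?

155

Sale 1 (721) [LIFO — newest first]: 256 @ $17 + 379 @ $23 + 51 @ $22 + 35 @ $21 = $14,926
Ending inventory: 274 @ $15 + 48 @ $17 + 214 @ $16 + 155 @ $21 = $11,605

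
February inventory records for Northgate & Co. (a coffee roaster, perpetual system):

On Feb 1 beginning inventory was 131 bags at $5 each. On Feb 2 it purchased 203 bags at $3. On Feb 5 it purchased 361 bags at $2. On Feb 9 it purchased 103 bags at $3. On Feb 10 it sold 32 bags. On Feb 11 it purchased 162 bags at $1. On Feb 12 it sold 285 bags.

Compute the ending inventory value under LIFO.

Feb 10, 32 sold [LIFO — newest first]: 32 @ $3 = $96
Feb 12, 285 sold [LIFO — newest first]: 162 @ $1 + 71 @ $3 + 52 @ $2 = $479
Total COGS = $96 + $479 = $575
Ending inventory: 131 @ $5 + 203 @ $3 + 309 @ $2 = $1,882

Ending inventory = $1,882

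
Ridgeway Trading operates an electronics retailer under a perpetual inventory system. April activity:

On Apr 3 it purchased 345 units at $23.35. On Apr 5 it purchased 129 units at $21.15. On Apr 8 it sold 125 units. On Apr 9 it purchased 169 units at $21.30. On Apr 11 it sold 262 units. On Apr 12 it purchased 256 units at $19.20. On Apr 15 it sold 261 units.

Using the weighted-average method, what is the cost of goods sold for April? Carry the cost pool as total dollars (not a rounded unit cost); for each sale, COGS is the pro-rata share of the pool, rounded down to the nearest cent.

After Apr 3: 345 on hand, pool $8,055.75 (≈ $23.3500 each)
After Apr 5: 474 on hand, pool $10,784.10 (≈ $22.7513 each)
Apr 8, sell 125: 125/474 × $10,784.10 → $2,843.90
After Apr 9: 518 on hand, pool $11,539.90 (≈ $22.2778 each)
Apr 11, sell 262: 262/518 × $11,539.90 → $5,836.78
After Apr 12: 512 on hand, pool $10,618.32 (≈ $20.7389 each)
Apr 15, sell 261: 261/512 × $10,618.32 → $5,412.85
Total COGS = $2,843.90 + $5,836.78 + $5,412.85 = $14,093.53
Ending inventory (cost pool remaining) = $5,205.47
Check: goods available $19,299.00 = COGS $14,093.53 + ending $5,205.47

COGS = $14,093.53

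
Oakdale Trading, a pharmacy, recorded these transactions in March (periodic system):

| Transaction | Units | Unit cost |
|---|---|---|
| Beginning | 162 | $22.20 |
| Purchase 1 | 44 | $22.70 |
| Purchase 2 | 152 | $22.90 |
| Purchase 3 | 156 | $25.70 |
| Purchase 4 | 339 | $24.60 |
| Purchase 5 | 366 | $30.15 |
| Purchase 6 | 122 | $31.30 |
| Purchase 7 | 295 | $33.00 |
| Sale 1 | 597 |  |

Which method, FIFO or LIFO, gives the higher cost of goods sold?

FIFO COGS: 162 @ $22.20 + 44 @ $22.70 + 152 @ $22.90 + 156 @ $25.70 + 83 @ $24.60 = $14,127.00
LIFO COGS: 295 @ $33.00 + 122 @ $31.30 + 180 @ $30.15 = $18,980.60

LIFO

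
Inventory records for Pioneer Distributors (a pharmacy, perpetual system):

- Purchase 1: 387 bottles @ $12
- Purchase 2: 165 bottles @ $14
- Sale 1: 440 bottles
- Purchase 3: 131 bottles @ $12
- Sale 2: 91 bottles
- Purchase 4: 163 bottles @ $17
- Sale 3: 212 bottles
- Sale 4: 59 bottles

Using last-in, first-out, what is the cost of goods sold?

COGS = $10,769

Sale 1 (440) [LIFO — newest first]: 165 @ $14 + 275 @ $12 = $5,610
Sale 2 (91) [LIFO — newest first]: 91 @ $12 = $1,092
Sale 3 (212) [LIFO — newest first]: 163 @ $17 + 40 @ $12 + 9 @ $12 = $3,359
Sale 4 (59) [LIFO — newest first]: 59 @ $12 = $708
Total COGS = $5,610 + $1,092 + $3,359 + $708 = $10,769
Ending inventory: 44 @ $12 = $528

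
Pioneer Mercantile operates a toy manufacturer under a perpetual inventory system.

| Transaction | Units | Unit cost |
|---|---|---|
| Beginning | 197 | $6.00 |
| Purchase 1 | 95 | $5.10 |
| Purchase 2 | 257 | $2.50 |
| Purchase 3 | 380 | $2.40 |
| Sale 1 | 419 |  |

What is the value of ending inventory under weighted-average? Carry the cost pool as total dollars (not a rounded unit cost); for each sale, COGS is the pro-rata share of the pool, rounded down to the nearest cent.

After Beginning: 197 on hand, pool $1,182.00 (≈ $6.0000 each)
After Purchase 1: 292 on hand, pool $1,666.50 (≈ $5.7072 each)
After Purchase 2: 549 on hand, pool $2,309.00 (≈ $4.2058 each)
After Purchase 3: 929 on hand, pool $3,221.00 (≈ $3.4672 each)
Sale 1, sell 419: 419/929 × $3,221.00 → $1,452.74
Ending inventory (cost pool remaining) = $1,768.26

Ending inventory = $1,768.26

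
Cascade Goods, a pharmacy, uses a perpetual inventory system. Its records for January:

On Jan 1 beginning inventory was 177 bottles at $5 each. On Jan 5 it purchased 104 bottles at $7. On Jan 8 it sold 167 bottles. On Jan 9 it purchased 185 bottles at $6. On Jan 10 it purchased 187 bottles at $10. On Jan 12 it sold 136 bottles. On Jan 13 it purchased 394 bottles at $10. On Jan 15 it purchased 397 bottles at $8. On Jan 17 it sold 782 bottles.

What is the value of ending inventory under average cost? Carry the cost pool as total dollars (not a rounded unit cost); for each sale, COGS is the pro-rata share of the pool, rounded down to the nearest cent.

Ending inventory = $3,062.47

After Jan 1: 177 on hand, pool $885.00 (≈ $5.0000 each)
After Jan 5: 281 on hand, pool $1,613.00 (≈ $5.7402 each)
Jan 8, sell 167: 167/281 × $1,613.00 → $958.61
After Jan 9: 299 on hand, pool $1,764.39 (≈ $5.9010 each)
After Jan 10: 486 on hand, pool $3,634.39 (≈ $7.4782 each)
Jan 12, sell 136: 136/486 × $3,634.39 → $1,017.03
After Jan 13: 744 on hand, pool $6,557.36 (≈ $8.8137 each)
After Jan 15: 1141 on hand, pool $9,733.36 (≈ $8.5306 each)
Jan 17, sell 782: 782/1141 × $9,733.36 → $6,670.89
Total COGS = $958.61 + $1,017.03 + $6,670.89 = $8,646.53
Ending inventory (cost pool remaining) = $3,062.47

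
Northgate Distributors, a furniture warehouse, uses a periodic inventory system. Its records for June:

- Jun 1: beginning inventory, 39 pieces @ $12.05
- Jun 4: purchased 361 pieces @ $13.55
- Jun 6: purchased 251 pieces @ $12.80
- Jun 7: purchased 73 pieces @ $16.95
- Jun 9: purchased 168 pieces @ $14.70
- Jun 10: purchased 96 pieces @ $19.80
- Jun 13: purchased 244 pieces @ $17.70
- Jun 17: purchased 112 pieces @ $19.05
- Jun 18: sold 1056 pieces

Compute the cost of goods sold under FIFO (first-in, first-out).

COGS = $15,385.65

Jun 18, 1056 sold [FIFO — oldest first]: 39 @ $12.05 + 361 @ $13.55 + 251 @ $12.80 + 73 @ $16.95 + 168 @ $14.70 + 96 @ $19.80 + 68 @ $17.70 = $15,385.65
Ending inventory: 176 @ $17.70 + 112 @ $19.05 = $5,248.80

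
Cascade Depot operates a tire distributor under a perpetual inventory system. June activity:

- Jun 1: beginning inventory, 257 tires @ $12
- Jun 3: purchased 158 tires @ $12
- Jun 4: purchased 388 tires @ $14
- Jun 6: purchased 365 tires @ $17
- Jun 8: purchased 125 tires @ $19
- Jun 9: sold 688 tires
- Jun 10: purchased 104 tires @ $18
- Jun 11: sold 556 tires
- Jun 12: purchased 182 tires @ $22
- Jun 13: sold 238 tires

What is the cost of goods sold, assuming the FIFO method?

Jun 9, 688 sold [FIFO — oldest first]: 257 @ $12 + 158 @ $12 + 273 @ $14 = $8,802
Jun 11, 556 sold [FIFO — oldest first]: 115 @ $14 + 365 @ $17 + 76 @ $19 = $9,259
Jun 13, 238 sold [FIFO — oldest first]: 49 @ $19 + 104 @ $18 + 85 @ $22 = $4,673
Total COGS = $8,802 + $9,259 + $4,673 = $22,734
Ending inventory: 97 @ $22 = $2,134

COGS = $22,734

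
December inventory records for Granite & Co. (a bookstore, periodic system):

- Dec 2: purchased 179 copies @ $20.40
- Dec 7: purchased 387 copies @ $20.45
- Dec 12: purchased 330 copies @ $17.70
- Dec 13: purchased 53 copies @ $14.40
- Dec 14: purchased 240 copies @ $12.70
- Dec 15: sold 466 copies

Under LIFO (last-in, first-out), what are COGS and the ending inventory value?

Dec 15, 466 sold [LIFO — newest first]: 240 @ $12.70 + 53 @ $14.40 + 173 @ $17.70 = $6,873.30
Ending inventory: 179 @ $20.40 + 387 @ $20.45 + 157 @ $17.70 = $14,344.65
Check: goods available $21,217.95 = COGS $6,873.30 + ending $14,344.65

COGS = $6,873.30; ending inventory = $14,344.65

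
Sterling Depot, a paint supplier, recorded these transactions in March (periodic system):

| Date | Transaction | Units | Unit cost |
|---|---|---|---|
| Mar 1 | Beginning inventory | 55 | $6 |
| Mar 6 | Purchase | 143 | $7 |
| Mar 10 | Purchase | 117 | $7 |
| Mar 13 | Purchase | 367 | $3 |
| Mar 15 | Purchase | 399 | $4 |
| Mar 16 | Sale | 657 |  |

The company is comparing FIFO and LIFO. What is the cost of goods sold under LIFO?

COGS = $2,370

FIFO COGS: 55 @ $6 + 143 @ $7 + 117 @ $7 + 342 @ $3 = $3,176
LIFO COGS: 399 @ $4 + 258 @ $3 = $2,370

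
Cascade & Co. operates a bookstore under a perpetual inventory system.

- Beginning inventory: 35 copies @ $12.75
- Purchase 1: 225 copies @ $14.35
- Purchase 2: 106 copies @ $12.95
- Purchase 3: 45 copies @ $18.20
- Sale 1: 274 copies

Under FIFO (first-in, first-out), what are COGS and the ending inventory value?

COGS = $3,856.30; ending inventory = $2,010.40

Sale 1 (274) [FIFO — oldest first]: 35 @ $12.75 + 225 @ $14.35 + 14 @ $12.95 = $3,856.30
Ending inventory: 92 @ $12.95 + 45 @ $18.20 = $2,010.40
Check: goods available $5,866.70 = COGS $3,856.30 + ending $2,010.40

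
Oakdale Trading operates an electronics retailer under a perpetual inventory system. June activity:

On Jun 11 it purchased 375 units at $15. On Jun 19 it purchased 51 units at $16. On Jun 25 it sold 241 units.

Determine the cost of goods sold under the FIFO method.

COGS = $3,615

Jun 25, 241 sold [FIFO — oldest first]: 241 @ $15 = $3,615
Ending inventory: 134 @ $15 + 51 @ $16 = $2,826
Check: goods available $6,441 = COGS $3,615 + ending $2,826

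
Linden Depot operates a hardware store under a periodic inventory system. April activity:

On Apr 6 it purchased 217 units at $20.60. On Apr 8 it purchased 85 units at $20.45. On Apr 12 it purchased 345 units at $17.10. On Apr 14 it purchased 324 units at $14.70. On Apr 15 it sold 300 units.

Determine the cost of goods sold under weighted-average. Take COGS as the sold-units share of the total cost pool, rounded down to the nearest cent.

Apr 15, sell 300: 300/971 × $16,870.75 → $5,212.38
Ending inventory (cost pool remaining) = $11,658.37

COGS = $5,212.38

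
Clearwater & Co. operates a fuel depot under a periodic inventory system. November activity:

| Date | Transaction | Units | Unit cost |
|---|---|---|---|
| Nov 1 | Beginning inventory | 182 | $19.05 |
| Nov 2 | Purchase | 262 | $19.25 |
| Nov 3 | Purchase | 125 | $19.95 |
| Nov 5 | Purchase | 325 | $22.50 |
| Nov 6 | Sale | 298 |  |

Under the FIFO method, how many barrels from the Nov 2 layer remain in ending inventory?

146

Nov 6, 298 sold [FIFO — oldest first]: 182 @ $19.05 + 116 @ $19.25 = $5,700.10
Ending inventory: 146 @ $19.25 + 125 @ $19.95 + 325 @ $22.50 = $12,616.75
Check: goods available $18,316.85 = COGS $5,700.10 + ending $12,616.75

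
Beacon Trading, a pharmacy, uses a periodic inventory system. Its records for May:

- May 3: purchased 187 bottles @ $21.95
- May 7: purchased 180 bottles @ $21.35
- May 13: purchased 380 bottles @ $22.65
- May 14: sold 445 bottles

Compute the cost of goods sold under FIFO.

COGS = $9,714.35

May 14, 445 sold [FIFO — oldest first]: 187 @ $21.95 + 180 @ $21.35 + 78 @ $22.65 = $9,714.35
Ending inventory: 302 @ $22.65 = $6,840.30
Check: goods available $16,554.65 = COGS $9,714.35 + ending $6,840.30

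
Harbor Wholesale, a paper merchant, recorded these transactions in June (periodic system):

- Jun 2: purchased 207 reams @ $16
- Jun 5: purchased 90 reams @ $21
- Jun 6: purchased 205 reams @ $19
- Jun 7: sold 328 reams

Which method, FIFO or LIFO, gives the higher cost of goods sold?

FIFO COGS: 207 @ $16 + 90 @ $21 + 31 @ $19 = $5,791
LIFO COGS: 205 @ $19 + 90 @ $21 + 33 @ $16 = $6,313

LIFO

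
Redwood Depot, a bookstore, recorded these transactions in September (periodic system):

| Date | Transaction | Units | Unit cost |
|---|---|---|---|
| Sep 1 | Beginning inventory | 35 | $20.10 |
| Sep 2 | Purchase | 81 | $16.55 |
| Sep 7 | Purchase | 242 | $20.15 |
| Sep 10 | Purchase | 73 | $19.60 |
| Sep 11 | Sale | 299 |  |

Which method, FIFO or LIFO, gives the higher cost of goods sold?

LIFO

FIFO COGS: 35 @ $20.10 + 81 @ $16.55 + 183 @ $20.15 = $5,731.50
LIFO COGS: 73 @ $19.60 + 226 @ $20.15 = $5,984.70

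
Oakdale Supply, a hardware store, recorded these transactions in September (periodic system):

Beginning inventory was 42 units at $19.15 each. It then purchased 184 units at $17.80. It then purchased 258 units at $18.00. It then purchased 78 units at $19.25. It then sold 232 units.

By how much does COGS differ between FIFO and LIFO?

$86.00

FIFO COGS: 42 @ $19.15 + 184 @ $17.80 + 6 @ $18.00 = $4,187.50
LIFO COGS: 78 @ $19.25 + 154 @ $18.00 = $4,273.50
Difference = |$4,187.50 − $4,273.50| = $86.00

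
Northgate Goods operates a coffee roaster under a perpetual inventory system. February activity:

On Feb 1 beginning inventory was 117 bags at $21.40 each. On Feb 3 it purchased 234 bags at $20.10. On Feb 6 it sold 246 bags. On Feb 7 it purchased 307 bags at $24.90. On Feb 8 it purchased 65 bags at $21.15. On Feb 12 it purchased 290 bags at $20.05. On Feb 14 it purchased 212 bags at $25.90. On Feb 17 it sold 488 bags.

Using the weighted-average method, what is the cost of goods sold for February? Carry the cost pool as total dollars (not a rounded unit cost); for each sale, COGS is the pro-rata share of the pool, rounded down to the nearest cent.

After Feb 1: 117 on hand, pool $2,503.80 (≈ $21.4000 each)
After Feb 3: 351 on hand, pool $7,207.20 (≈ $20.5333 each)
Feb 6, sell 246: 246/351 × $7,207.20 → $5,051.20
After Feb 7: 412 on hand, pool $9,800.30 (≈ $23.7871 each)
After Feb 8: 477 on hand, pool $11,175.05 (≈ $23.4278 each)
After Feb 12: 767 on hand, pool $16,989.55 (≈ $22.1507 each)
After Feb 14: 979 on hand, pool $22,480.35 (≈ $22.9626 each)
Feb 17, sell 488: 488/979 × $22,480.35 → $11,205.73
Total COGS = $5,051.20 + $11,205.73 = $16,256.93
Ending inventory (cost pool remaining) = $11,274.62
Check: goods available $27,531.55 = COGS $16,256.93 + ending $11,274.62

COGS = $16,256.93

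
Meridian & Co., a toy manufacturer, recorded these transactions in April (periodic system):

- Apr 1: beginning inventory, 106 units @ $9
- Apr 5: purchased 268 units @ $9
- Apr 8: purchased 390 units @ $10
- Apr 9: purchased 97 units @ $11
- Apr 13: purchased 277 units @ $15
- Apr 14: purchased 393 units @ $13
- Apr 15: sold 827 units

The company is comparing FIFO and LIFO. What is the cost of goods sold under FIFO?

FIFO COGS: 106 @ $9 + 268 @ $9 + 390 @ $10 + 63 @ $11 = $7,959
LIFO COGS: 393 @ $13 + 277 @ $15 + 97 @ $11 + 60 @ $10 = $10,931

COGS = $7,959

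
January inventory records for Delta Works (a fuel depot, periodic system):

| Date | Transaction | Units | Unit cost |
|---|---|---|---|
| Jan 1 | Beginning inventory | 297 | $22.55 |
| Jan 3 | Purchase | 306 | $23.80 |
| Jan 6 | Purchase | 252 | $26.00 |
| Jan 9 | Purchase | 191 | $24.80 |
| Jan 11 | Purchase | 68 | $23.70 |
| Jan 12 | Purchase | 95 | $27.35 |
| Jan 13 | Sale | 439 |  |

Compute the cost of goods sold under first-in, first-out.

Jan 13, 439 sold [FIFO — oldest first]: 297 @ $22.55 + 142 @ $23.80 = $10,076.95
Ending inventory: 164 @ $23.80 + 252 @ $26.00 + 191 @ $24.80 + 68 @ $23.70 + 95 @ $27.35 = $19,401.85
Check: goods available $29,478.80 = COGS $10,076.95 + ending $19,401.85

COGS = $10,076.95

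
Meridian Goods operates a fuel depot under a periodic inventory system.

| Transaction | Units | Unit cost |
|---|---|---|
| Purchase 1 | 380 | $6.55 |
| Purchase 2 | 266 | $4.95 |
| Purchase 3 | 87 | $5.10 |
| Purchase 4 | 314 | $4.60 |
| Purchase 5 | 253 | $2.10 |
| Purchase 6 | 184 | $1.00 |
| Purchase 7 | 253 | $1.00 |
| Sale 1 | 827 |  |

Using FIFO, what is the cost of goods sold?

COGS = $4,681.80

Sale 1 (827) [FIFO — oldest first]: 380 @ $6.55 + 266 @ $4.95 + 87 @ $5.10 + 94 @ $4.60 = $4,681.80
Ending inventory: 220 @ $4.60 + 253 @ $2.10 + 184 @ $1.00 + 253 @ $1.00 = $1,980.30
Check: goods available $6,662.10 = COGS $4,681.80 + ending $1,980.30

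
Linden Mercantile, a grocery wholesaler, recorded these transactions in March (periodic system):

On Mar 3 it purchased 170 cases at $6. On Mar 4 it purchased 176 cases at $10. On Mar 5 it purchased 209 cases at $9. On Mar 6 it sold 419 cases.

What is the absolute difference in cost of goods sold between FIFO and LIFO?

$408

FIFO COGS: 170 @ $6 + 176 @ $10 + 73 @ $9 = $3,437
LIFO COGS: 209 @ $9 + 176 @ $10 + 34 @ $6 = $3,845
Difference = |$3,437 − $3,845| = $408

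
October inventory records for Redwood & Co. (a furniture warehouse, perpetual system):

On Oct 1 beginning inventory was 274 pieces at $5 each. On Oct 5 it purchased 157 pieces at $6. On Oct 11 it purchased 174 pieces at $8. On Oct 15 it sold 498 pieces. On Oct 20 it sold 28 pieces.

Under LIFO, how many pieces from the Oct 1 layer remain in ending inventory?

Oct 15, 498 sold [LIFO — newest first]: 174 @ $8 + 157 @ $6 + 167 @ $5 = $3,169
Oct 20, 28 sold [LIFO — newest first]: 28 @ $5 = $140
Total COGS = $3,169 + $140 = $3,309
Ending inventory: 79 @ $5 = $395

79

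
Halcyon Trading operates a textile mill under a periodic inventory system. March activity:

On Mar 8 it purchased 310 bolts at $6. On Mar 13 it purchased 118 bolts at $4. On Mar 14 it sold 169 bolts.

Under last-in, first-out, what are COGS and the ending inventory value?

COGS = $778; ending inventory = $1,554

Mar 14, 169 sold [LIFO — newest first]: 118 @ $4 + 51 @ $6 = $778
Ending inventory: 259 @ $6 = $1,554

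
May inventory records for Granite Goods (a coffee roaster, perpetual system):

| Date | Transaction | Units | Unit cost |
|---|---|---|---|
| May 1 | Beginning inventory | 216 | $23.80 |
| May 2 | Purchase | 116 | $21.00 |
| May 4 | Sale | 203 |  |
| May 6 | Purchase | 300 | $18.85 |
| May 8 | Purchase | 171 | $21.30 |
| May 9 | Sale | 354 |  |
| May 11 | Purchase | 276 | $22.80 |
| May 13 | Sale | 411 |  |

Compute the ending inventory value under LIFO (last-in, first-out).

May 4, 203 sold [LIFO — newest first]: 116 @ $21.00 + 87 @ $23.80 = $4,506.60
May 9, 354 sold [LIFO — newest first]: 171 @ $21.30 + 183 @ $18.85 = $7,091.85
May 13, 411 sold [LIFO — newest first]: 276 @ $22.80 + 117 @ $18.85 + 18 @ $23.80 = $8,926.65
Total COGS = $4,506.60 + $7,091.85 + $8,926.65 = $20,525.10
Ending inventory: 111 @ $23.80 = $2,641.80
Check: goods available $23,166.90 = COGS $20,525.10 + ending $2,641.80

Ending inventory = $2,641.80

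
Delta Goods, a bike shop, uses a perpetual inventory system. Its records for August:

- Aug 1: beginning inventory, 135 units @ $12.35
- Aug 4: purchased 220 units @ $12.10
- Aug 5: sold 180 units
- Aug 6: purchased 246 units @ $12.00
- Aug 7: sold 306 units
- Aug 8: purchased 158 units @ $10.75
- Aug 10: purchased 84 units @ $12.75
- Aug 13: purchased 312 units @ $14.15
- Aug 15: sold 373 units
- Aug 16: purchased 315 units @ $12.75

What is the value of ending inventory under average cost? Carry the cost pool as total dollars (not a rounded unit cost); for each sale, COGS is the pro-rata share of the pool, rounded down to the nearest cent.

Ending inventory = $7,809.67

After Aug 1: 135 on hand, pool $1,667.25 (≈ $12.3500 each)
After Aug 4: 355 on hand, pool $4,329.25 (≈ $12.1951 each)
Aug 5, sell 180: 180/355 × $4,329.25 → $2,195.11
After Aug 6: 421 on hand, pool $5,086.14 (≈ $12.0811 each)
Aug 7, sell 306: 306/421 × $5,086.14 → $3,696.81
After Aug 8: 273 on hand, pool $3,087.83 (≈ $11.3107 each)
After Aug 10: 357 on hand, pool $4,158.83 (≈ $11.6494 each)
After Aug 13: 669 on hand, pool $8,573.63 (≈ $12.8156 each)
Aug 15, sell 373: 373/669 × $8,573.63 → $4,780.21
After Aug 16: 611 on hand, pool $7,809.67 (≈ $12.7818 each)
Total COGS = $2,195.11 + $3,696.81 + $4,780.21 = $10,672.13
Ending inventory (cost pool remaining) = $7,809.67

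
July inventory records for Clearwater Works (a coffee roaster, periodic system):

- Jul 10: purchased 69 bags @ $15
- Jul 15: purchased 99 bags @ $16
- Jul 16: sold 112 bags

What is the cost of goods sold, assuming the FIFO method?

COGS = $1,723

Jul 16, 112 sold [FIFO — oldest first]: 69 @ $15 + 43 @ $16 = $1,723
Ending inventory: 56 @ $16 = $896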